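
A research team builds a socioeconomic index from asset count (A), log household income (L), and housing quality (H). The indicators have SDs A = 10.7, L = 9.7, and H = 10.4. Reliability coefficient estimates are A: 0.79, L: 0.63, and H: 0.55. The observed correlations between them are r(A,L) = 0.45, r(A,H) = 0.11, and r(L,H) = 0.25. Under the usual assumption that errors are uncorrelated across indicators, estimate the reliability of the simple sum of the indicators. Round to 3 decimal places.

Var(A+L+H) = 10.7² + 9.7² + 10.4² + 2·[10.7·9.7·0.45 + 10.7·10.4·0.11 + 9.7·10.4·0.25] = 316.74 + 168.333 = 485.073.
Because errors are independent across components, Cov(Tᵢ,Tⱼ) = Cov(Xᵢ,Xⱼ); the off-diagonal part of the true-score variance is the same as above.
True-score variance = [10.7²·0.79 + 9.7²·0.63 + 10.4²·0.55] + 168.333 = 209.212 + 168.333 = 377.544.
Reliability = 377.544 / 485.073 = 0.778.

0.778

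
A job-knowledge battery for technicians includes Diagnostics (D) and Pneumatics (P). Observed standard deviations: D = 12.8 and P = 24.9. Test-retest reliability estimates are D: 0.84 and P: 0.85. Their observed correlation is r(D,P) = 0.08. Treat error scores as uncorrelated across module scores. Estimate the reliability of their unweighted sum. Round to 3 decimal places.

0.857

Var(D+P) = 12.8² + 24.9² + 2·[12.8·24.9·0.08] = 783.85 + 50.9952 = 834.845.
Under uncorrelated errors the observed covariances equal the true-score covariances, so only the own-variance terms attenuate.
True-score variance = [12.8²·0.84 + 24.9²·0.85] + 50.9952 = 664.634 + 50.9952 = 715.629.
Reliability = 715.629 / 834.845 = 0.857.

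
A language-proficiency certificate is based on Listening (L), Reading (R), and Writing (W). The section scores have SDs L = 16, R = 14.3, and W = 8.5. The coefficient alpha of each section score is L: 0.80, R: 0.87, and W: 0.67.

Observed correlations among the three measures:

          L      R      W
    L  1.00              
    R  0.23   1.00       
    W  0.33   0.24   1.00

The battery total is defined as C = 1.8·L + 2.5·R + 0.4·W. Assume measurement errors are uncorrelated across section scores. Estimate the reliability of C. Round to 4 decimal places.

Var(C) = 1.8²·16² + 2.5²·14.3² + 0.4²·8.5² + 2·[4.5·16·14.3·0.23 + 0.72·16·8.5·0.33 + 14.3·8.5·0.24] = 2119.06 + 596.587 = 2715.65.
With uncorrelated errors the cross-covariances are all true-score covariance, so they carry over unchanged; only the diagonal terms shrink to ρᵢσᵢ².
True-score variance = [1.8²·16²·0.80 + 2.5²·14.3²·0.87 + 0.4²·8.5²·0.67] + 596.587 = 1783.21 + 596.587 = 2379.8.
Reliability = 2379.8 / 2715.65 = 0.8763.

0.8763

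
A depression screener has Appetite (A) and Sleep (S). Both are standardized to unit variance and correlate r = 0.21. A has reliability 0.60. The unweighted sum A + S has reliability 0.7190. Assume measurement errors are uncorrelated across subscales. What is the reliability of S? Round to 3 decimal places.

Var(A+S) = 2 + 2·0.21 = 2.420.
True-score variance = ρ_A + ρ_S + 2·0.21, so 0.7190 = (0.60 + ρ_S + 0.42) / 2.420.
ρ_S = 0.7190·2.420 − 0.60 − 0.42 = 0.720.

0.720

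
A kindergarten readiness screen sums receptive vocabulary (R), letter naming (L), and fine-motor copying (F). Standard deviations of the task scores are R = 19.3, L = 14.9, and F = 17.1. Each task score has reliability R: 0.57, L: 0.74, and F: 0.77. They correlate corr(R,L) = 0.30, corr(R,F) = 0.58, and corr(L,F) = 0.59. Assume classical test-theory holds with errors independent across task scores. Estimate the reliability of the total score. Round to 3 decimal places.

0.836

Var(R+L+F) = 19.3² + 14.9² + 17.1² + 2·[19.3·14.9·0.30 + 19.3·17.1·0.58 + 14.9·17.1·0.59] = 886.91 + 856.029 = 1742.94.
Because errors are independent across components, Cov(Tᵢ,Tⱼ) = Cov(Xᵢ,Xⱼ); the off-diagonal part of the true-score variance is the same as above.
True-score variance = [19.3²·0.57 + 14.9²·0.74 + 17.1²·0.77] + 856.029 = 601.762 + 856.029 = 1457.79.
Reliability = 1457.79 / 1742.94 = 0.836.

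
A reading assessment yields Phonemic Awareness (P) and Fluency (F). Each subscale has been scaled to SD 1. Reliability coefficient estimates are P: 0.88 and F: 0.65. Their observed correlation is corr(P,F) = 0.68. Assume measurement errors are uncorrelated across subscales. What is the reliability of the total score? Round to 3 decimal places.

0.860

Var(P+F) = 2 + 2·[0.68] = 2 + 1.36 = 3.36.
With uncorrelated errors the cross-covariances are all true-score covariance, so they carry over unchanged; only the diagonal terms shrink to ρᵢσᵢ².
True-score variance = [0.88 + 0.65] + 1.36 = 1.53 + 1.36 = 2.89.
Reliability = 2.89 / 3.36 = 0.860.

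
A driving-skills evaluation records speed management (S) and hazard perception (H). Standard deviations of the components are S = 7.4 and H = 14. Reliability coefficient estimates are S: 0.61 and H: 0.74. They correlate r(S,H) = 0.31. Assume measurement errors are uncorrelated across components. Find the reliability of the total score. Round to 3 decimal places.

0.770

Var(S+H) = 7.4² + 14² + 2·[7.4·14·0.31] = 250.76 + 64.232 = 314.992.
With uncorrelated errors the cross-covariances are all true-score covariance, so they carry over unchanged; only the diagonal terms shrink to ρᵢσᵢ².
True-score variance = [7.4²·0.61 + 14²·0.74] + 64.232 = 178.444 + 64.232 = 242.676.
Reliability = 242.676 / 314.992 = 0.770.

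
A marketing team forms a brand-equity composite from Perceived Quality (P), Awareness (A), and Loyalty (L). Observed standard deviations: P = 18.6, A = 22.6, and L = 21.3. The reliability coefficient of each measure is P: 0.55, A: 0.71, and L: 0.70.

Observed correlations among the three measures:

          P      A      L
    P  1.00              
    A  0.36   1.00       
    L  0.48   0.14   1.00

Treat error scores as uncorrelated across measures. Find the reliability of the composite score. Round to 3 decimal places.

Var(P+A+L) = 18.6² + 22.6² + 21.3² + 2·[18.6·22.6·0.36 + 18.6·21.3·0.48 + 22.6·21.3·0.14] = 1310.41 + 817.778 = 2128.19.
Because errors are independent across components, Cov(Tᵢ,Tⱼ) = Cov(Xᵢ,Xⱼ); the off-diagonal part of the true-score variance is the same as above.
True-score variance = [18.6²·0.55 + 22.6²·0.71 + 21.3²·0.70] + 817.778 = 870.501 + 817.778 = 1688.28.
Reliability = 1688.28 / 2128.19 = 0.793.

0.793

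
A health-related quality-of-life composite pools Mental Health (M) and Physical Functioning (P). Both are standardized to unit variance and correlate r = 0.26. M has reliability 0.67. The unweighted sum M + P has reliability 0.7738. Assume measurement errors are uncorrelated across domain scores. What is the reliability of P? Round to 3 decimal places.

0.760

Var(M+P) = 2 + 2·0.26 = 2.520.
True-score variance = ρ_M + ρ_P + 2·0.26, so 0.7738 = (0.67 + ρ_P + 0.52) / 2.520.
ρ_P = 0.7738·2.520 − 0.67 − 0.52 = 0.760.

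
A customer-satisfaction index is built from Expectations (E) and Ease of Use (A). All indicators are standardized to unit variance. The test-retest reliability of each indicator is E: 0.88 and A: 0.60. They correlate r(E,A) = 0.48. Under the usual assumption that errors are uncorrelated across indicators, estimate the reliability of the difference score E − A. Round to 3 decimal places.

Var(E−A) = 1 + 1 − 2·0.48 = 2 − 0.96 = 1.04.
Under uncorrelated errors the observed covariances equal the true-score covariances, so only the own-variance terms attenuate.
True-score variance = [0.88 + 0.60] − 0.96 = 1.48 − 0.96 = 0.52.
Reliability = 0.52 / 1.04 = 0.500.

0.500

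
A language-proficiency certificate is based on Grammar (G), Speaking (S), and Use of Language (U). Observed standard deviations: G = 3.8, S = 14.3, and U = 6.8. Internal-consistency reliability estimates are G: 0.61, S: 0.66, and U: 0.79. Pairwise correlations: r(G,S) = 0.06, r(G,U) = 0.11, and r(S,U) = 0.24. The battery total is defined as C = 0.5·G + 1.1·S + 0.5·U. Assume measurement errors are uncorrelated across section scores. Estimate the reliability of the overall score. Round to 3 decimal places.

Var(C) = 0.5²·3.8² + 1.1²·14.3² + 0.5²·6.8² + 2·[0.55·3.8·14.3·0.06 + 0.25·3.8·6.8·0.11 + 0.55·14.3·6.8·0.24] = 262.603 + 30.679 = 293.282.
Under uncorrelated errors the observed covariances equal the true-score covariances, so only the own-variance terms attenuate.
True-score variance = [0.5²·3.8²·0.61 + 1.1²·14.3²·0.66 + 0.5²·6.8²·0.79] + 30.679 = 174.64 + 30.679 = 205.319.
Reliability = 205.319 / 293.282 = 0.700.

0.700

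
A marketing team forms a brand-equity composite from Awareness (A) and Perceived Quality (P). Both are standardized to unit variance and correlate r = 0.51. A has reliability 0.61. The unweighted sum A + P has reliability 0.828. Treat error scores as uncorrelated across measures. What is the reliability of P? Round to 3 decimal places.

0.871

Var(A+P) = 2 + 2·0.51 = 3.020.
True-score variance = ρ_A + ρ_P + 2·0.51, so 0.828 = (0.61 + ρ_P + 1.02) / 3.020.
ρ_P = 0.828·3.020 − 0.61 − 1.02 = 0.871.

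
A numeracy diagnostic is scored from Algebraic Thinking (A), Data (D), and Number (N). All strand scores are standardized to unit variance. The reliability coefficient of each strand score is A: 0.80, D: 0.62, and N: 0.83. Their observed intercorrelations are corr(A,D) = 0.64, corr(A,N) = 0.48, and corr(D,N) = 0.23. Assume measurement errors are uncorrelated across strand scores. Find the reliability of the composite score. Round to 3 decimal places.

0.868

Var(A+D+N) = 3 + 2·[0.64 + 0.48 + 0.23] = 3 + 2.7 = 5.7.
With uncorrelated errors the cross-covariances are all true-score covariance, so they carry over unchanged; only the diagonal terms shrink to ρᵢσᵢ².
True-score variance = [0.80 + 0.62 + 0.83] + 2.7 = 2.25 + 2.7 = 4.95.
Reliability = 4.95 / 5.7 = 0.868.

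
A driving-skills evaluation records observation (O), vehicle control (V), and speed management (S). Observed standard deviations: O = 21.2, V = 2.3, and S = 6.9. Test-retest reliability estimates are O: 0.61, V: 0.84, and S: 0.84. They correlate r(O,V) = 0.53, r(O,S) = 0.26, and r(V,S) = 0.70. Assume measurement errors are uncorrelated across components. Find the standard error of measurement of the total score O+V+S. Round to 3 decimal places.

13.555

Var(total) = 502.34 + 149.969 = 652.309.
True-score variance = 318.594 + 149.969 = 468.564, so reliability = 0.7183.
Error variance = 652.309 − 468.564 = 183.746; SEM = √183.746 = 13.555.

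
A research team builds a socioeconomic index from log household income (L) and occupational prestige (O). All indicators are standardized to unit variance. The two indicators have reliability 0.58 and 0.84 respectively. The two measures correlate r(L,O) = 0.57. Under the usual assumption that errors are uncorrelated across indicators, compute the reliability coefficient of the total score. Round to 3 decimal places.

0.815

Var(L+O) = 2 + 2·[0.57] = 2 + 1.14 = 3.14.
With uncorrelated errors the cross-covariances are all true-score covariance, so they carry over unchanged; only the diagonal terms shrink to ρᵢσᵢ².
True-score variance = [0.58 + 0.84] + 1.14 = 1.42 + 1.14 = 2.56.
Reliability = 2.56 / 3.14 = 0.815.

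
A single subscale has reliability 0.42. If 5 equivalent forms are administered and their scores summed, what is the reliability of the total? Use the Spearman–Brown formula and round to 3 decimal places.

ρ_k = kρ / (1 + (k−1)ρ) = 5·0.42 / (1 + 4·0.42) = 2.100 / 2.680 = 0.784.

0.784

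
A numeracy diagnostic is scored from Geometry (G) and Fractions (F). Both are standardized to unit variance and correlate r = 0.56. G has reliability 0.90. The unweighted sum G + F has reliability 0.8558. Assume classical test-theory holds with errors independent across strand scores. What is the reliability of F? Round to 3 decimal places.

0.650

Var(G+F) = 2 + 2·0.56 = 3.120.
True-score variance = ρ_G + ρ_F + 2·0.56, so 0.8558 = (0.90 + ρ_F + 1.12) / 3.120.
ρ_F = 0.8558·3.120 − 0.90 − 1.12 = 0.650.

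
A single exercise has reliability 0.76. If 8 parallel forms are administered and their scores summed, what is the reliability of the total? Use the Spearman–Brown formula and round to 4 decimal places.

0.9620

ρ_k = kρ / (1 + (k−1)ρ) = 8·0.76 / (1 + 7·0.76) = 6.080 / 6.320 = 0.9620.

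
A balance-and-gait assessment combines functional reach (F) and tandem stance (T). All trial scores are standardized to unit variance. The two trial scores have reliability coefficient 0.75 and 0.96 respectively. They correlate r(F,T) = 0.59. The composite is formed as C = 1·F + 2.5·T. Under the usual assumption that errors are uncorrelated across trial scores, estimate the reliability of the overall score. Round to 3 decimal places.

Var(C) = 1 + 2.5² + 2·[2.5·0.59] = 7.25 + 2.95 = 10.2.
With uncorrelated errors the cross-covariances are all true-score covariance, so they carry over unchanged; only the diagonal terms shrink to ρᵢσᵢ².
True-score variance = [0.75 + 2.5²·0.96] + 2.95 = 6.75 + 2.95 = 9.7.
Reliability = 9.7 / 10.2 = 0.951.

0.951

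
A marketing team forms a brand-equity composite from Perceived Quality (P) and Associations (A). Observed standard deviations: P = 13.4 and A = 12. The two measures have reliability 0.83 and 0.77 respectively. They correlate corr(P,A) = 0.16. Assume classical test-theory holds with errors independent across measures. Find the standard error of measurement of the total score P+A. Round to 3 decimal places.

7.978

Var(total) = 323.56 + 51.456 = 375.016.
True-score variance = 259.915 + 51.456 = 311.371, so reliability = 0.8303.
Error variance = 375.016 − 311.371 = 63.6452; SEM = √63.6452 = 7.978.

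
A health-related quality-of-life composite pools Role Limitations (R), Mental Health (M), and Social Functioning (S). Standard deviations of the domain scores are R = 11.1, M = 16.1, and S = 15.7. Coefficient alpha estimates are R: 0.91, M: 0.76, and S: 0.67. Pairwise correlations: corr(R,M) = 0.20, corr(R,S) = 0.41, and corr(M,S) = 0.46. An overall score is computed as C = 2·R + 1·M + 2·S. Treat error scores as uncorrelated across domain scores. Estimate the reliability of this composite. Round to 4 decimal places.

0.8520

Var(C) = 2²·11.1² + 16.1² + 2²·15.7² + 2·[2·11.1·16.1·0.20 + 4·11.1·15.7·0.41 + 2·16.1·15.7·0.46] = 1738.01 + 1179.67 = 2917.68.
Under uncorrelated errors the observed covariances equal the true-score covariances, so only the own-variance terms attenuate.
True-score variance = [2²·11.1²·0.91 + 16.1²·0.76 + 2²·15.7²·0.67] + 1179.67 = 1306.08 + 1179.67 = 2485.75.
Reliability = 2485.75 / 2917.68 = 0.8520.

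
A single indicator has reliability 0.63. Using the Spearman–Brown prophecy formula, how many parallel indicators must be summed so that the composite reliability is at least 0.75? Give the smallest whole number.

2

k ≥ ρ*(1−ρ₁)/(ρ₁(1−ρ*)) = 0.75·0.37 / (0.63·0.25) = 1.762.
Smallest integer k = 2.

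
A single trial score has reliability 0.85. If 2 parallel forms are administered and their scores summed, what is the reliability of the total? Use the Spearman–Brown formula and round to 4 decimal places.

ρ_k = kρ / (1 + (k−1)ρ) = 2·0.85 / (1 + 1·0.85) = 1.700 / 1.850 = 0.9189.

0.9189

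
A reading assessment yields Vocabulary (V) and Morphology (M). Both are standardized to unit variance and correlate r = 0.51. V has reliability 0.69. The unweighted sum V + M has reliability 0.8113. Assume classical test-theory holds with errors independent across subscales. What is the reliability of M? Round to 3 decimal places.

0.740

Var(V+M) = 2 + 2·0.51 = 3.020.
True-score variance = ρ_V + ρ_M + 2·0.51, so 0.8113 = (0.69 + ρ_M + 1.02) / 3.020.
ρ_M = 0.8113·3.020 − 0.69 − 1.02 = 0.740.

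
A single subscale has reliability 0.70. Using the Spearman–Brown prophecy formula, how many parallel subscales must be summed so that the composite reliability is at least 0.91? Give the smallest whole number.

k ≥ ρ*(1−ρ₁)/(ρ₁(1−ρ*)) = 0.91·0.30 / (0.70·0.09) = 4.333.
Smallest integer k = 5.

5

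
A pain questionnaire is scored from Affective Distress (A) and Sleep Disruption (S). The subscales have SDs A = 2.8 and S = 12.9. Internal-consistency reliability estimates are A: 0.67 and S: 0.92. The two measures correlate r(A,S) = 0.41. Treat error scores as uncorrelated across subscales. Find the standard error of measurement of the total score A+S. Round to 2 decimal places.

3.99

Var(total) = 174.25 + 29.6184 = 203.868.
True-score variance = 158.35 + 29.6184 = 187.968, so reliability = 0.9220.
Error variance = 203.868 − 187.968 = 15.9; SEM = √15.9 = 3.99.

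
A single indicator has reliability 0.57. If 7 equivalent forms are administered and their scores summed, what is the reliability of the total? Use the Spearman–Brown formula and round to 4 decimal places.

0.9027

ρ_k = kρ / (1 + (k−1)ρ) = 7·0.57 / (1 + 6·0.57) = 3.990 / 4.420 = 0.9027.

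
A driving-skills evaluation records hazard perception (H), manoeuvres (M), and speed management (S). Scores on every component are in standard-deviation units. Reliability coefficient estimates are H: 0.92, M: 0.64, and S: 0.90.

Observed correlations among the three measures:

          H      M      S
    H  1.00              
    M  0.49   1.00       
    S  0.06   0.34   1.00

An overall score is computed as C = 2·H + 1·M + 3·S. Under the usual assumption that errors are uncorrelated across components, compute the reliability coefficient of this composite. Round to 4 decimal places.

Var(C) = 2² + 1 + 3² + 2·[2·0.49 + 6·0.06 + 3·0.34] = 14 + 4.72 = 18.72.
With uncorrelated errors the cross-covariances are all true-score covariance, so they carry over unchanged; only the diagonal terms shrink to ρᵢσᵢ².
True-score variance = [2²·0.92 + 0.64 + 3²·0.90] + 4.72 = 12.42 + 4.72 = 17.14.
Reliability = 17.14 / 18.72 = 0.9156.

0.9156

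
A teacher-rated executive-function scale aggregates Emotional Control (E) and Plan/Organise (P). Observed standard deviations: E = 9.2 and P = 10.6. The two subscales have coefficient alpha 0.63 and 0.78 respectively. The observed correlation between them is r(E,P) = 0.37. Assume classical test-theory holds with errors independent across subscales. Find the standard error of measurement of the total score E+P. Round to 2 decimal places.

7.49

Var(total) = 197 + 72.1648 = 269.165.
True-score variance = 140.964 + 72.1648 = 213.129, so reliability = 0.7918.
Error variance = 269.165 − 213.129 = 56.036; SEM = √56.036 = 7.49.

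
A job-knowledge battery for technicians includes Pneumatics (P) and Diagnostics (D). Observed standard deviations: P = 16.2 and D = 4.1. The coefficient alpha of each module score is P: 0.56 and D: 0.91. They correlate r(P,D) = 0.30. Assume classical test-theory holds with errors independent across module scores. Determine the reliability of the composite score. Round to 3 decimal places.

0.633

Var(P+D) = 16.2² + 4.1² + 2·[16.2·4.1·0.30] = 279.25 + 39.852 = 319.102.
Because errors are independent across components, Cov(Tᵢ,Tⱼ) = Cov(Xᵢ,Xⱼ); the off-diagonal part of the true-score variance is the same as above.
True-score variance = [16.2²·0.56 + 4.1²·0.91] + 39.852 = 162.264 + 39.852 = 202.115.
Reliability = 202.115 / 319.102 = 0.633.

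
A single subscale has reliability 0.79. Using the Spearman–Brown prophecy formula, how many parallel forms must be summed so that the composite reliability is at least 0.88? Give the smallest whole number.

k ≥ ρ*(1−ρ₁)/(ρ₁(1−ρ*)) = 0.88·0.21 / (0.79·0.12) = 1.949.
Smallest integer k = 2.

2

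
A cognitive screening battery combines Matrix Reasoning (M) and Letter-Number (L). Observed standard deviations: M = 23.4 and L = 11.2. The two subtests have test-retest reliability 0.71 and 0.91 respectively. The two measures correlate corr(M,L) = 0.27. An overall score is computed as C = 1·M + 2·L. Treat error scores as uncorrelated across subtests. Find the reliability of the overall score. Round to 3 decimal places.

0.847

Var(C) = 23.4² + 2²·11.2² + 2·[2·23.4·11.2·0.27] = 1049.32 + 283.046 = 1332.37.
Because errors are independent across components, Cov(Tᵢ,Tⱼ) = Cov(Xᵢ,Xⱼ); the off-diagonal part of the true-score variance is the same as above.
True-score variance = [23.4²·0.71 + 2²·11.2²·0.91] + 283.046 = 845.369 + 283.046 = 1128.42.
Reliability = 1128.42 / 1332.37 = 0.847.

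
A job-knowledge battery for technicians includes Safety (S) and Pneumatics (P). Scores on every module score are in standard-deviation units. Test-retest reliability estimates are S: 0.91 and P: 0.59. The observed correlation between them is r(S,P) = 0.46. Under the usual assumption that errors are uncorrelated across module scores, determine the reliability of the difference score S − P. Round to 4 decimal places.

Var(S−P) = 1 + 1 − 2·0.46 = 2 − 0.92 = 1.08.
Because errors are independent across components, Cov(Tᵢ,Tⱼ) = Cov(Xᵢ,Xⱼ); the off-diagonal part of the true-score variance is the same as above.
True-score variance = [0.91 + 0.59] − 0.92 = 1.5 − 0.92 = 0.58.
Reliability = 0.58 / 1.08 = 0.5370.

0.5370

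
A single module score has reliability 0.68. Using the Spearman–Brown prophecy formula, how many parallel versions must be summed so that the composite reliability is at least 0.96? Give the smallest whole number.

12

k ≥ ρ*(1−ρ₁)/(ρ₁(1−ρ*)) = 0.96·0.32 / (0.68·0.04) = 11.294.
Smallest integer k = 12.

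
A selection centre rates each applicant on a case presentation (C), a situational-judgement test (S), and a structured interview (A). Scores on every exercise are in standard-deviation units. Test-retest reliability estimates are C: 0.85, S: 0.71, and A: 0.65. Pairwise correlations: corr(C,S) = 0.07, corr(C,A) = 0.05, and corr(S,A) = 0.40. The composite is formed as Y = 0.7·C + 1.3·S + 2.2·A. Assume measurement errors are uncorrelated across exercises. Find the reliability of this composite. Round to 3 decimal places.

Var(Y) = 0.7² + 1.3² + 2.2² + 2·[0.91·0.07 + 1.54·0.05 + 2.86·0.40] = 7.02 + 2.5694 = 9.5894.
Because errors are independent across components, Cov(Tᵢ,Tⱼ) = Cov(Xᵢ,Xⱼ); the off-diagonal part of the true-score variance is the same as above.
True-score variance = [0.7²·0.85 + 1.3²·0.71 + 2.2²·0.65] + 2.5694 = 4.7624 + 2.5694 = 7.3318.
Reliability = 7.3318 / 9.5894 = 0.765.

0.765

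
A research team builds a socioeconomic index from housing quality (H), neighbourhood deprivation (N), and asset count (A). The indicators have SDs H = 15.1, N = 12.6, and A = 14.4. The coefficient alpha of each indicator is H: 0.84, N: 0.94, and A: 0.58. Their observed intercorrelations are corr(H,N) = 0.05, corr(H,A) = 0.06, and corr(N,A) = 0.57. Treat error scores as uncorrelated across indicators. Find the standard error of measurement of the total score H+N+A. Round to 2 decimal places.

11.54

Var(total) = 594.13 + 251.96 = 846.09.
True-score variance = 461.032 + 251.96 = 712.992, so reliability = 0.8427.
Error variance = 846.09 − 712.992 = 133.098; SEM = √133.098 = 11.54.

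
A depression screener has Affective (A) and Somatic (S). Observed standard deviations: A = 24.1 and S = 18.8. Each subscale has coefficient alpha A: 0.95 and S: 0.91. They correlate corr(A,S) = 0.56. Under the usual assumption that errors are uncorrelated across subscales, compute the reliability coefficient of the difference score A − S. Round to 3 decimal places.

Var(A−S) = 24.1² + 18.8² − 2·24.1·18.8·0.56 = 934.25 − 507.45 = 426.8.
Because errors are independent across components, Cov(Tᵢ,Tⱼ) = Cov(Xᵢ,Xⱼ); the off-diagonal part of the true-score variance is the same as above.
True-score variance = [24.1²·0.95 + 18.8²·0.91] − 507.45 = 873.4 − 507.45 = 365.95.
Reliability = 365.95 / 426.8 = 0.857.

0.857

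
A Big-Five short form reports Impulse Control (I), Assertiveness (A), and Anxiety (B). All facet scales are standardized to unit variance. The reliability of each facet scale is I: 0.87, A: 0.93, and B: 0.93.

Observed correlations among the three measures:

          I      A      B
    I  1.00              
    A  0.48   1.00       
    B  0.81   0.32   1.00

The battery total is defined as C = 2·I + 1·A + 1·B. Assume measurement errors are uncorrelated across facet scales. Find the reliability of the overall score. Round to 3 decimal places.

0.944

Var(C) = 2² + 1 + 1 + 2·[2·0.48 + 2·0.81 + 0.32] = 6 + 5.8 = 11.8.
With uncorrelated errors the cross-covariances are all true-score covariance, so they carry over unchanged; only the diagonal terms shrink to ρᵢσᵢ².
True-score variance = [2²·0.87 + 0.93 + 0.93] + 5.8 = 5.34 + 5.8 = 11.14.
Reliability = 11.14 / 11.8 = 0.944.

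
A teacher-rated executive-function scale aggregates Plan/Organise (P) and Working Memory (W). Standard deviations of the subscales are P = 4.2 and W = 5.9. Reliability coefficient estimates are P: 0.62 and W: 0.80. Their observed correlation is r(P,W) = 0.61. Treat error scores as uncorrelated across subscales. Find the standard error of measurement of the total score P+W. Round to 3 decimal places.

3.697

Var(total) = 52.45 + 30.2316 = 82.6816.
True-score variance = 38.7848 + 30.2316 = 69.0164, so reliability = 0.8347.
Error variance = 82.6816 − 69.0164 = 13.6652; SEM = √13.6652 = 3.697.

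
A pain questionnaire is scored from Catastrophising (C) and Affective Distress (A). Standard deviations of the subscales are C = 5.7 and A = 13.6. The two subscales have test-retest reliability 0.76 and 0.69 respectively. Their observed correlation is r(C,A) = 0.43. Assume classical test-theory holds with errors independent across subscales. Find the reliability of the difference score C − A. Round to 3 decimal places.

0.568

Var(C−A) = 5.7² + 13.6² − 2·5.7·13.6·0.43 = 217.45 − 66.6672 = 150.783.
Under uncorrelated errors the observed covariances equal the true-score covariances, so only the own-variance terms attenuate.
True-score variance = [5.7²·0.76 + 13.6²·0.69] − 66.6672 = 152.315 − 66.6672 = 85.6476.
Reliability = 85.6476 / 150.783 = 0.568.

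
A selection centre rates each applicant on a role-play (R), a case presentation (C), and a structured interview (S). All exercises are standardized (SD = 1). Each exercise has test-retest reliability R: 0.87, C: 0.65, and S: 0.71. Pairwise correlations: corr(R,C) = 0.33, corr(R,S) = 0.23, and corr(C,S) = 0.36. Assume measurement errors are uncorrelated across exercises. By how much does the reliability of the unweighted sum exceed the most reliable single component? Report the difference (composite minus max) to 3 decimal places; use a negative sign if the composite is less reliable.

Var(sum) = 3 + 1.84 = 4.84; true-score variance = 2.23 + 1.84 = 4.07; composite reliability = 0.8409.
Max component reliability = 0.8700.
Difference = 0.8409 − 0.8700 = -0.029.

-0.029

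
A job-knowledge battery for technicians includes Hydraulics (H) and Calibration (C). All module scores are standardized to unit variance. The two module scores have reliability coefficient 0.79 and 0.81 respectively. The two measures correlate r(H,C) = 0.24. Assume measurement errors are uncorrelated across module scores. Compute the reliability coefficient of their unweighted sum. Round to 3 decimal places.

0.839

Var(H+C) = 2 + 2·[0.24] = 2 + 0.48 = 2.48.
Because errors are independent across components, Cov(Tᵢ,Tⱼ) = Cov(Xᵢ,Xⱼ); the off-diagonal part of the true-score variance is the same as above.
True-score variance = [0.79 + 0.81] + 0.48 = 1.6 + 0.48 = 2.08.
Reliability = 2.08 / 2.48 = 0.839.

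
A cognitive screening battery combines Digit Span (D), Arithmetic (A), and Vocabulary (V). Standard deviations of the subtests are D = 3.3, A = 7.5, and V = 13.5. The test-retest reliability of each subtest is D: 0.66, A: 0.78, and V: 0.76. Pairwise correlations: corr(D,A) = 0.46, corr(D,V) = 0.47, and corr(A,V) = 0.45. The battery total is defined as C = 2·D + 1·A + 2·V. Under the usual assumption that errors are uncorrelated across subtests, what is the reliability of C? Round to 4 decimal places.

Var(C) = 2²·3.3² + 7.5² + 2²·13.5² + 2·[2·3.3·7.5·0.46 + 4·3.3·13.5·0.47 + 2·7.5·13.5·0.45] = 828.81 + 395.298 = 1224.11.
Under uncorrelated errors the observed covariances equal the true-score covariances, so only the own-variance terms attenuate.
True-score variance = [2²·3.3²·0.66 + 7.5²·0.78 + 2²·13.5²·0.76] + 395.298 = 626.665 + 395.298 = 1021.96.
Reliability = 1021.96 / 1224.11 = 0.8349.

0.8349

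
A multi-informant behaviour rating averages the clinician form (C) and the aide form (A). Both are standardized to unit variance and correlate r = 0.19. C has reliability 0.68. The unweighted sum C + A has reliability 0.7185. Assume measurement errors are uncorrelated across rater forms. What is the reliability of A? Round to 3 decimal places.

Var(C+A) = 2 + 2·0.19 = 2.380.
True-score variance = ρ_C + ρ_A + 2·0.19, so 0.7185 = (0.68 + ρ_A + 0.38) / 2.380.
ρ_A = 0.7185·2.380 − 0.68 − 0.38 = 0.650.

0.650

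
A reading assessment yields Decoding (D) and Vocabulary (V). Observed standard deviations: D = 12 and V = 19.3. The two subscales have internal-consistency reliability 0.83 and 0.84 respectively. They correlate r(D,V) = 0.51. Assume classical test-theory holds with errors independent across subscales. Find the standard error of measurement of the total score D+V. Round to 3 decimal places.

Var(total) = 516.49 + 236.232 = 752.722.
True-score variance = 432.412 + 236.232 = 668.644, so reliability = 0.8883.
Error variance = 752.722 − 668.644 = 84.0784; SEM = √84.0784 = 9.169.

9.169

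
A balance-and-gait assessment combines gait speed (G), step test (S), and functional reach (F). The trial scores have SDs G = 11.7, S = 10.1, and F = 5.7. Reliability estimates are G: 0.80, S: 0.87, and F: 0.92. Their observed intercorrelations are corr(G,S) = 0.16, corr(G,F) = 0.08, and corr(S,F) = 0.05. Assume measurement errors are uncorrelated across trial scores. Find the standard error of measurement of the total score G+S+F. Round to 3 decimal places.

6.576

Var(total) = 271.39 + 54.2418 = 325.632.
True-score variance = 228.151 + 54.2418 = 282.393, so reliability = 0.8672.
Error variance = 325.632 − 282.393 = 43.2385; SEM = √43.2385 = 6.576.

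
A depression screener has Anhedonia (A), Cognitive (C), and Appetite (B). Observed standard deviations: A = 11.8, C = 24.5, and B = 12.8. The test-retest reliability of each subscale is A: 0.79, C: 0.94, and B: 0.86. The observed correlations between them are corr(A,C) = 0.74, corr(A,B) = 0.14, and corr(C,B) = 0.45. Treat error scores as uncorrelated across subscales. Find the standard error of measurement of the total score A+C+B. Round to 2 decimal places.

Var(total) = 903.33 + 752.399 = 1655.73.
True-score variance = 815.137 + 752.399 = 1567.54, so reliability = 0.9467.
Error variance = 1655.73 − 1567.54 = 88.193; SEM = √88.193 = 9.39.

9.39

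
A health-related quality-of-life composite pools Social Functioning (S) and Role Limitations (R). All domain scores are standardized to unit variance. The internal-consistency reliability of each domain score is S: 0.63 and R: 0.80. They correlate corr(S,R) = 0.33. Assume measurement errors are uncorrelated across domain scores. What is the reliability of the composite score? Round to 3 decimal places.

Var(S+R) = 2 + 2·[0.33] = 2 + 0.66 = 2.66.
Because errors are independent across components, Cov(Tᵢ,Tⱼ) = Cov(Xᵢ,Xⱼ); the off-diagonal part of the true-score variance is the same as above.
True-score variance = [0.63 + 0.80] + 0.66 = 1.43 + 0.66 = 2.09.
Reliability = 2.09 / 2.66 = 0.786.

0.786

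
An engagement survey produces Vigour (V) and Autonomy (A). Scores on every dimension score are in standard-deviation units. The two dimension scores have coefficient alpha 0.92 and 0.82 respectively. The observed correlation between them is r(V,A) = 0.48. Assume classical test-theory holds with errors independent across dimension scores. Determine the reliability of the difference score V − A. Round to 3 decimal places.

0.750

Var(V−A) = 1 + 1 − 2·0.48 = 2 − 0.96 = 1.04.
Because errors are independent across components, Cov(Tᵢ,Tⱼ) = Cov(Xᵢ,Xⱼ); the off-diagonal part of the true-score variance is the same as above.
True-score variance = [0.92 + 0.82] − 0.96 = 1.74 − 0.96 = 0.78.
Reliability = 0.78 / 1.04 = 0.750.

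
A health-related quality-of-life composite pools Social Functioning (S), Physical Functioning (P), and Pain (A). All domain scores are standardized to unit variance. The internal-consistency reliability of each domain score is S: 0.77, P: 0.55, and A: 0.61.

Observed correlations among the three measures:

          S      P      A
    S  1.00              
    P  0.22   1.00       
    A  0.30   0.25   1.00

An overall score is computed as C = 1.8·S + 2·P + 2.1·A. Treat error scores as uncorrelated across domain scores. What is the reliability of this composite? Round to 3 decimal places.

0.758

Var(C) = 1.8² + 2² + 2.1² + 2·[3.6·0.22 + 3.78·0.30 + 4.2·0.25] = 11.65 + 5.952 = 17.602.
With uncorrelated errors the cross-covariances are all true-score covariance, so they carry over unchanged; only the diagonal terms shrink to ρᵢσᵢ².
True-score variance = [1.8²·0.77 + 2²·0.55 + 2.1²·0.61] + 5.952 = 7.3849 + 5.952 = 13.3369.
Reliability = 13.3369 / 17.602 = 0.758.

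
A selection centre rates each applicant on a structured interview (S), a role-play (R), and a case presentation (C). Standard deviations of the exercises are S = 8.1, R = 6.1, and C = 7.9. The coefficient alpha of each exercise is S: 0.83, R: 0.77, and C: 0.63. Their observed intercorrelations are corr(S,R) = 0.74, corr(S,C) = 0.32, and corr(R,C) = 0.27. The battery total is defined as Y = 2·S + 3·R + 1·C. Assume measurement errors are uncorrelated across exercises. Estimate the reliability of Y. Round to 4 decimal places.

0.8850

Var(Y) = 2²·8.1² + 3²·6.1² + 7.9² + 2·[6·8.1·6.1·0.74 + 2·8.1·7.9·0.32 + 3·6.1·7.9·0.27] = 659.74 + 598.736 = 1258.48.
Because errors are independent across components, Cov(Tᵢ,Tⱼ) = Cov(Xᵢ,Xⱼ); the off-diagonal part of the true-score variance is the same as above.
True-score variance = [2²·8.1²·0.83 + 3²·6.1²·0.77 + 7.9²·0.63] + 598.736 = 515.009 + 598.736 = 1113.74.
Reliability = 1113.74 / 1258.48 = 0.8850.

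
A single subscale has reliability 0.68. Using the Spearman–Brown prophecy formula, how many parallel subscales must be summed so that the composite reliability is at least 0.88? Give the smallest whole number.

4

k ≥ ρ*(1−ρ₁)/(ρ₁(1−ρ*)) = 0.88·0.32 / (0.68·0.12) = 3.451.
Smallest integer k = 4.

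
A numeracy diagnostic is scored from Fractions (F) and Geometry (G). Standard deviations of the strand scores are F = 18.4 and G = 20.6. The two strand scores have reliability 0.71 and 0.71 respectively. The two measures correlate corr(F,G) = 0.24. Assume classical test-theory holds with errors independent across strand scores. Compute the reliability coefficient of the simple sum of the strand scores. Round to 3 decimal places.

0.766

Var(F+G) = 18.4² + 20.6² + 2·[18.4·20.6·0.24] = 762.92 + 181.939 = 944.859.
Because errors are independent across components, Cov(Tᵢ,Tⱼ) = Cov(Xᵢ,Xⱼ); the off-diagonal part of the true-score variance is the same as above.
True-score variance = [18.4²·0.71 + 20.6²·0.71] + 181.939 = 541.673 + 181.939 = 723.612.
Reliability = 723.612 / 944.859 = 0.766.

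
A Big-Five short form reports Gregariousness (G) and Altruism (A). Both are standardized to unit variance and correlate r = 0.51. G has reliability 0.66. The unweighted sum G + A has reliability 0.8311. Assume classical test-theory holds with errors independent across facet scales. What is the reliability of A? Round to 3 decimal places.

0.830

Var(G+A) = 2 + 2·0.51 = 3.020.
True-score variance = ρ_G + ρ_A + 2·0.51, so 0.8311 = (0.66 + ρ_A + 1.02) / 3.020.
ρ_A = 0.8311·3.020 − 0.66 − 1.02 = 0.830.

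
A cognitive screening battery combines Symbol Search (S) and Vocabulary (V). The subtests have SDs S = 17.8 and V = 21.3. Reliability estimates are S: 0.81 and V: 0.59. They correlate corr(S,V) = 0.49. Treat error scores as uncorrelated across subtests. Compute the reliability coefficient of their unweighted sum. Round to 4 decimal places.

0.7844

Var(S+V) = 17.8² + 21.3² + 2·[17.8·21.3·0.49] = 770.53 + 371.557 = 1142.09.
With uncorrelated errors the cross-covariances are all true-score covariance, so they carry over unchanged; only the diagonal terms shrink to ρᵢσᵢ².
True-score variance = [17.8²·0.81 + 21.3²·0.59] + 371.557 = 524.318 + 371.557 = 895.875.
Reliability = 895.875 / 1142.09 = 0.7844.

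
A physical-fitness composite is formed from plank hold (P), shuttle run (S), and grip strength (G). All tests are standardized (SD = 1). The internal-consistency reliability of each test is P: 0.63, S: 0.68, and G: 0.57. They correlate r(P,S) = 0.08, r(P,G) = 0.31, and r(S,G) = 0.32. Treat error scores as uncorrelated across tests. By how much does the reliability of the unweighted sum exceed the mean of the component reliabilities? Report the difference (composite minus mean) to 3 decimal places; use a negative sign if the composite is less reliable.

0.120

Var(sum) = 3 + 1.42 = 4.42; true-score variance = 1.88 + 1.42 = 3.3; composite reliability = 0.7466.
Mean component reliability = 0.6267.
Difference = 0.7466 − 0.6267 = 0.120.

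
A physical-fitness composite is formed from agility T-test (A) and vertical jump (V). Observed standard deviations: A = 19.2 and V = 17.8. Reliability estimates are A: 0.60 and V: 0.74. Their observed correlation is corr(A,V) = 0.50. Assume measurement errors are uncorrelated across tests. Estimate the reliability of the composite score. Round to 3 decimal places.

Var(A+V) = 19.2² + 17.8² + 2·[19.2·17.8·0.50] = 685.48 + 341.76 = 1027.24.
With uncorrelated errors the cross-covariances are all true-score covariance, so they carry over unchanged; only the diagonal terms shrink to ρᵢσᵢ².
True-score variance = [19.2²·0.60 + 17.8²·0.74] + 341.76 = 455.646 + 341.76 = 797.406.
Reliability = 797.406 / 1027.24 = 0.776.

0.776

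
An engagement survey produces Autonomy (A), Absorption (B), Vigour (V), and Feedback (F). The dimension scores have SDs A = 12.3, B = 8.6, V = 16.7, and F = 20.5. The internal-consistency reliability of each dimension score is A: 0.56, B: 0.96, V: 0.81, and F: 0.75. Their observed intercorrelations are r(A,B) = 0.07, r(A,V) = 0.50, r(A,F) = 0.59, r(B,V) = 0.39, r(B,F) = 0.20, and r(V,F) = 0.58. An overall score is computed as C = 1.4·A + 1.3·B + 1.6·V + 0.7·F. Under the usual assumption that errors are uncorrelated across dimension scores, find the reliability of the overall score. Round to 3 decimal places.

0.887

Var(C) = 1.4²·12.3² + 1.3²·8.6² + 1.6²·16.7² + 0.7²·20.5² + 2·[1.82·12.3·8.6·0.07 + 2.24·12.3·16.7·0.50 + 0.98·12.3·20.5·0.59 + 2.08·8.6·16.7·0.39 + 0.91·8.6·20.5·0.20 + 1.12·16.7·20.5·0.58] = 1341.4 + 1520.62 = 2862.02.
Under uncorrelated errors the observed covariances equal the true-score covariances, so only the own-variance terms attenuate.
True-score variance = [1.4²·12.3²·0.56 + 1.3²·8.6²·0.96 + 1.6²·16.7²·0.81 + 0.7²·20.5²·0.75] + 1520.62 = 1018.8 + 1520.62 = 2539.42.
Reliability = 2539.42 / 2862.02 = 0.887.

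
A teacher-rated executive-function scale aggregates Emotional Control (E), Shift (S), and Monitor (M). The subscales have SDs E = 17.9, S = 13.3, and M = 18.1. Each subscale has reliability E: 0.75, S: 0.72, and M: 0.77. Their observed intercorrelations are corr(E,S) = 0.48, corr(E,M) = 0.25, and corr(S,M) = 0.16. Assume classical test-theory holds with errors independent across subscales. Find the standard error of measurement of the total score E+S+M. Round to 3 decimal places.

14.317

Var(total) = 824.91 + 467.576 = 1292.49.
True-score variance = 619.928 + 467.576 = 1087.5, so reliability = 0.8414.
Error variance = 1292.49 − 1087.5 = 204.982; SEM = √204.982 = 14.317.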